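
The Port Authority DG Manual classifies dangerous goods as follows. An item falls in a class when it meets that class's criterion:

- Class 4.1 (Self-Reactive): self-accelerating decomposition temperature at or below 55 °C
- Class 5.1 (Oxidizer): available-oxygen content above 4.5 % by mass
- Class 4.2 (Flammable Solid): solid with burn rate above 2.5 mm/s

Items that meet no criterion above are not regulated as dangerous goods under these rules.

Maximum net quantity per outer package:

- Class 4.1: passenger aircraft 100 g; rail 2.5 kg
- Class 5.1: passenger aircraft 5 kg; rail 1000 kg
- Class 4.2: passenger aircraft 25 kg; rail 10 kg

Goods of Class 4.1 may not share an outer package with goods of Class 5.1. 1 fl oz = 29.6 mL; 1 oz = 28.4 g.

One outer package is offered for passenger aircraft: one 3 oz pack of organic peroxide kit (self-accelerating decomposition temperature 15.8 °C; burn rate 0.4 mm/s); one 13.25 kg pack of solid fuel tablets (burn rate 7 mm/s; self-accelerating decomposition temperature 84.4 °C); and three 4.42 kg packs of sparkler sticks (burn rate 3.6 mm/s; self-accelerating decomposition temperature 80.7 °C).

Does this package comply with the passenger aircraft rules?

With self-accelerating decomposition temperature 15.8 °C (≤ 55 °C), the organic peroxide kit falls in Class 4.1.
The solid fuel tablets have burn rate 7 mm/s, which is > 2.5 mm/s, so they are Class 4.2 (Flammable Solid).
Sparkler sticks: burn rate 3.6 mm/s > 2.5 mm/s → Class 4.2 (Flammable Solid).
Total Class 4.2: 13.25 kg + (three 4.42 kg packs = 13.26 kg) = 26.51 kg.
26.51 kg > 25 kg (passenger aircraft limit, Class 4.2) — over the limit.
Class 4.1 quantity: one 3 oz pack = 85.2 g.
85.2 g is within the passenger aircraft limit of 100 g for Class 4.1.
The segregation rule (Class 4.1 with Class 5.1) does not apply to Class 4.2 with Class 4.1.

No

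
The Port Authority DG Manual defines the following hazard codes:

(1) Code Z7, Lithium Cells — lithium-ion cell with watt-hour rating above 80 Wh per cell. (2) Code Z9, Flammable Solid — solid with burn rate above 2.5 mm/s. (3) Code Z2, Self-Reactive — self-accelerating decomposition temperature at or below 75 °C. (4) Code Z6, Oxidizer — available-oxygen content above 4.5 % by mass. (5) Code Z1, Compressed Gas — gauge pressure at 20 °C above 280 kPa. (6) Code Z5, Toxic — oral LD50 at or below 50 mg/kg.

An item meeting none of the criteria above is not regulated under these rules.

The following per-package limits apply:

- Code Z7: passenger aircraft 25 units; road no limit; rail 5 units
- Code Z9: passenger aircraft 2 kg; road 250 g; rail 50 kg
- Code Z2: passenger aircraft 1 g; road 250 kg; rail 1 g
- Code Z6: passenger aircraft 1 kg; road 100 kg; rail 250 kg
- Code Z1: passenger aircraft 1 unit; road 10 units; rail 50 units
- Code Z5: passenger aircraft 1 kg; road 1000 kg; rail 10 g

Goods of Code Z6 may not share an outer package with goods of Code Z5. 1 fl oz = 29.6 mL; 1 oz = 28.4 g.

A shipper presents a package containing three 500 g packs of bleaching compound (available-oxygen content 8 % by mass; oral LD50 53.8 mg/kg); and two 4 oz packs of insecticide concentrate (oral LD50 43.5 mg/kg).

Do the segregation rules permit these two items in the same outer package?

The bleaching compound has available-oxygen content 8 % by mass, which is > 4.5 % by mass, so it is Code Z6 (Oxidizer).
Insecticide concentrate: oral LD50 43.5 mg/kg ≤ 50 mg/kg → Code Z5 (Toxic).
Code Z6 and Code Z5 may not share an outer package.

No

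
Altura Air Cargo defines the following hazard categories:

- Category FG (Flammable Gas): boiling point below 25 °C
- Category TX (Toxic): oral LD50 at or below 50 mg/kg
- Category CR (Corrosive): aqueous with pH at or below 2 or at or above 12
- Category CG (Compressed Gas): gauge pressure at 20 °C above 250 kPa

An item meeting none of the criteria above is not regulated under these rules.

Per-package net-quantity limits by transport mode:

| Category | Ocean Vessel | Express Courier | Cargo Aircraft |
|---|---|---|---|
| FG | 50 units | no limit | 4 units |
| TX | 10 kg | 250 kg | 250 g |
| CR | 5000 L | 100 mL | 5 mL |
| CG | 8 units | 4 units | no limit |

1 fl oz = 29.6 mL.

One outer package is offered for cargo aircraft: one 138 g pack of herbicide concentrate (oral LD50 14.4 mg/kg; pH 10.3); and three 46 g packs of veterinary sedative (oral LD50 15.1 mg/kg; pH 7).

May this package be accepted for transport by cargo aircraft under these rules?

No

Oral LD50 14.4 mg/kg meets the Category TX criterion (Toxic), so the herbicide concentrate is Category TX.
With oral LD50 15.1 mg/kg (≤ 50 mg/kg), the veterinary sedative falls in Category TX.
Total Category TX: 138 g + (three 46 g packs = 138 g) = 276 g.
276 g exceeds the cargo aircraft limit of 250 g for Category TX.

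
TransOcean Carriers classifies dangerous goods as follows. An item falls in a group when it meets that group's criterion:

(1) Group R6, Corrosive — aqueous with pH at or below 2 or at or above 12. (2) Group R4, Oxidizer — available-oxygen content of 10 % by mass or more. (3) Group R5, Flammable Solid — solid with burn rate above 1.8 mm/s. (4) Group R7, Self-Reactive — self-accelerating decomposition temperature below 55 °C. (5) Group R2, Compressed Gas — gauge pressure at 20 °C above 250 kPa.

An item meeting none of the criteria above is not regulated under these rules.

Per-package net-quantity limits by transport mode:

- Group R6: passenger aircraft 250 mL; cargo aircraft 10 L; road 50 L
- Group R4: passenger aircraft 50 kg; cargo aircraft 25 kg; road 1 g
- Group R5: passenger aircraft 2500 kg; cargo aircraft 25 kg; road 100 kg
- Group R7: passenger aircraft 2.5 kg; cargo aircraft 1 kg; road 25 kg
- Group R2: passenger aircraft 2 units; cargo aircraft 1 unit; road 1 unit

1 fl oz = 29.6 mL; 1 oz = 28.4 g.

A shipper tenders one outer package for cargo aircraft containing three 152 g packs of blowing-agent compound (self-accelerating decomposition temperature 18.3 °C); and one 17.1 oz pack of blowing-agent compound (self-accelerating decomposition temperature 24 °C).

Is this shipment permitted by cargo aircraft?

Blowing-agent compound: self-accelerating decomposition temperature 18.3 °C < 55 °C → Group R7 (Self-Reactive).
With self-accelerating decomposition temperature 24 °C (< 55 °C), the blowing-agent compound falls in Group R7.
Total Group R7: (three 152 g packs = 456 g) + (one 17.1 oz pack = 485.64 g) = 941.64 g.
That is within the Group R7 cargo aircraft limit of 1 kg.

Yes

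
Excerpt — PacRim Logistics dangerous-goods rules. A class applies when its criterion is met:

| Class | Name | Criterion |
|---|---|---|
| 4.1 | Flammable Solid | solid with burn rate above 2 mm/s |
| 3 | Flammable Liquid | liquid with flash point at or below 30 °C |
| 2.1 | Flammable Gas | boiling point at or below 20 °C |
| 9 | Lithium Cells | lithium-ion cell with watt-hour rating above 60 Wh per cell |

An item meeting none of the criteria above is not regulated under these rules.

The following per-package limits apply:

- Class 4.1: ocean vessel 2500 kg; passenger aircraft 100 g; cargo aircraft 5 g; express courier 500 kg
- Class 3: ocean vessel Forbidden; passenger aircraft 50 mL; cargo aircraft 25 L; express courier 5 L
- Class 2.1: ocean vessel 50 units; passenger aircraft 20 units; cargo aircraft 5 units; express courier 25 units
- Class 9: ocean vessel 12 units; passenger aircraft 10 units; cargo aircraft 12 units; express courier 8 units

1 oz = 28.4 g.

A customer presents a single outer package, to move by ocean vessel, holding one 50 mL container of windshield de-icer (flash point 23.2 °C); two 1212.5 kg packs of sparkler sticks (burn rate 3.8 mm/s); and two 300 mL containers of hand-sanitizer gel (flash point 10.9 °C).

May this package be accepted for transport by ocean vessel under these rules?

Windshield de-icer: flash point 23.2 °C ≤ 30 °C → Class 3 (Flammable Liquid).
Burn rate 3.8 mm/s meets the Class 4.1 criterion (Flammable Solid), so the sparkler sticks are Class 4.1.
Hand-sanitizer gel: flash point 10.9 °C ≤ 30 °C → Class 3 (Flammable Liquid).
Class 3 net quantity: 50 mL + (two 300 mL containers = 600 mL) = 650 mL.
Class 3 is Forbidden by ocean vessel.
Class 4.1 quantity: two 1212.5 kg packs = 2425 kg.
2425 kg is within the ocean vessel limit of 2500 kg for Class 4.1.

No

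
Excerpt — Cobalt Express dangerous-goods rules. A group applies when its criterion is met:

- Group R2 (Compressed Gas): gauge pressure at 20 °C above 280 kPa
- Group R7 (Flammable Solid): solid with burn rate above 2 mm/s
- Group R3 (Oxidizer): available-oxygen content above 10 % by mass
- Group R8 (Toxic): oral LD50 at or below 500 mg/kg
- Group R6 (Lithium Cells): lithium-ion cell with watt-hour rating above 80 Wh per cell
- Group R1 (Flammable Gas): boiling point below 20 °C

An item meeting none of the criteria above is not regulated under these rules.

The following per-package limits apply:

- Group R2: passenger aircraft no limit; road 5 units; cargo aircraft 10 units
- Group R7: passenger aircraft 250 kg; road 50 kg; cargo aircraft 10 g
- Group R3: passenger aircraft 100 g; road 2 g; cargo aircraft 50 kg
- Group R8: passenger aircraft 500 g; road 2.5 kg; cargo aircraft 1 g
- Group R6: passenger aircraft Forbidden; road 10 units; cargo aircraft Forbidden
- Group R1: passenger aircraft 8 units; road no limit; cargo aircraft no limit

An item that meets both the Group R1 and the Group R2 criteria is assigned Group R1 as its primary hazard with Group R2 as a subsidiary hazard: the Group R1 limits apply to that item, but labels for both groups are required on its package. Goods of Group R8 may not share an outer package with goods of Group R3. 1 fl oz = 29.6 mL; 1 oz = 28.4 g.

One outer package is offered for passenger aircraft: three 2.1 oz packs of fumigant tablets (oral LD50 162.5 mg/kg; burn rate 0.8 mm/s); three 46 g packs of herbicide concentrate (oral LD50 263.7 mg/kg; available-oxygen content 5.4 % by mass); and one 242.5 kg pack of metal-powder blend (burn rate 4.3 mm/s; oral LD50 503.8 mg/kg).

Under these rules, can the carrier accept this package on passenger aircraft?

Yes

Oral LD50 162.5 mg/kg meets the Group R8 criterion (Toxic), so the fumigant tablets are Group R8.
With oral LD50 263.7 mg/kg (≤ 500 mg/kg), the herbicide concentrate falls in Group R8.
Burn rate 4.3 mm/s meets the Group R7 criterion (Flammable Solid), so the metal-powder blend is Group R7.
Total Group R8: (three 2.1 oz packs = 178.92 g) + (three 46 g packs = 138 g) = 316.92 g.
316.92 g ≤ 500 g (passenger aircraft limit, Group R8) — within limit.
Group R7 quantity: 242.5 kg.
242.5 kg is within the passenger aircraft limit of 250 kg for Group R7.
The segregation rule (Group R8 with Group R3) does not apply to Group R8 with Group R7.
Every hazard group is within its passenger aircraft limit and no segregation rule is violated.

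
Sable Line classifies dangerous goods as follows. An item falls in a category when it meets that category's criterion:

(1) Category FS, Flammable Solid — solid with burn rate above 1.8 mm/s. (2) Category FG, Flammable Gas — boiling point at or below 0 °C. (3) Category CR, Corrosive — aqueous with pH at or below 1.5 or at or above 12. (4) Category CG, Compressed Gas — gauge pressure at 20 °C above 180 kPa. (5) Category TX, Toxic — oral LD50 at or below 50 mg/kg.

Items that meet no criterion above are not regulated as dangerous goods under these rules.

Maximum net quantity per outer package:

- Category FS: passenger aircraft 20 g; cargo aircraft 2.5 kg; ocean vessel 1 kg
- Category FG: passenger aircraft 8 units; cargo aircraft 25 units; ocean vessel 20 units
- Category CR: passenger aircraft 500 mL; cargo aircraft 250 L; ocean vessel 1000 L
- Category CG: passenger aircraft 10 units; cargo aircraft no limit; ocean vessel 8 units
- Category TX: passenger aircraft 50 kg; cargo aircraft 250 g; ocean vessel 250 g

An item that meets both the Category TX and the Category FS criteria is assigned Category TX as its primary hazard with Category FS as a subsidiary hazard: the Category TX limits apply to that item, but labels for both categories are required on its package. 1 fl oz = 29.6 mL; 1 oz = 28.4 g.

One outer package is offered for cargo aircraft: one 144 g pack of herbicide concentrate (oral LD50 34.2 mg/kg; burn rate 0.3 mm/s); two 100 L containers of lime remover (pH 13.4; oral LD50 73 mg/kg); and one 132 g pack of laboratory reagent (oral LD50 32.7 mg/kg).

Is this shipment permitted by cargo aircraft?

Herbicide concentrate: oral LD50 34.2 mg/kg ≤ 50 mg/kg → Category TX (Toxic).
Lime remover: pH 13.4 ≥ 12 → Category CR (Corrosive).
Oral LD50 32.7 mg/kg meets the Category TX criterion (Toxic), so the laboratory reagent is Category TX.
Category TX net quantity: 144 g + 132 g = 276 g.
276 g exceeds the cargo aircraft limit of 250 g for Category TX.
Category CR quantity: two 100 L containers = 200 L.
That is within the Category CR cargo aircraft limit of 250 L.

No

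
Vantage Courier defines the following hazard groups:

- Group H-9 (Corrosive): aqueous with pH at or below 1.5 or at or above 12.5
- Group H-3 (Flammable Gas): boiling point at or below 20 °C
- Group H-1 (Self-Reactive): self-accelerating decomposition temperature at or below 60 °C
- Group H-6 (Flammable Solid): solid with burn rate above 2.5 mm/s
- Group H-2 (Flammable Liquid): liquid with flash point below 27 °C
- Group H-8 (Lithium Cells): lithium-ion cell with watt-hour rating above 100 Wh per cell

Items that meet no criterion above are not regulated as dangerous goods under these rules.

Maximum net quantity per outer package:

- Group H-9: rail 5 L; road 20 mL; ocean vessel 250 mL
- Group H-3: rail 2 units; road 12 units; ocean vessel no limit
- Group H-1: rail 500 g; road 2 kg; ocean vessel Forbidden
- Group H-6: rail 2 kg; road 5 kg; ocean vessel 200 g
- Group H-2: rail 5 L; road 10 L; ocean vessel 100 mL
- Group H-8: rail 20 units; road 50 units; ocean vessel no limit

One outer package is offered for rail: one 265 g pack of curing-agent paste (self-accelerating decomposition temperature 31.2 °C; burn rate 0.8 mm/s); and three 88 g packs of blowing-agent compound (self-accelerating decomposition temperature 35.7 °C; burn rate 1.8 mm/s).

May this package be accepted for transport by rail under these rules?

No

With self-accelerating decomposition temperature 31.2 °C (≤ 60 °C), the curing-agent paste falls in Group H-1.
The blowing-agent compound has self-accelerating decomposition temperature 35.7 °C, which is ≤ 60 °C, so it is Group H-1 (Self-Reactive).
Total Group H-1: 265 g + (three 88 g packs = 264 g) = 529 g.
529 g exceeds the rail limit of 500 g for Group H-1.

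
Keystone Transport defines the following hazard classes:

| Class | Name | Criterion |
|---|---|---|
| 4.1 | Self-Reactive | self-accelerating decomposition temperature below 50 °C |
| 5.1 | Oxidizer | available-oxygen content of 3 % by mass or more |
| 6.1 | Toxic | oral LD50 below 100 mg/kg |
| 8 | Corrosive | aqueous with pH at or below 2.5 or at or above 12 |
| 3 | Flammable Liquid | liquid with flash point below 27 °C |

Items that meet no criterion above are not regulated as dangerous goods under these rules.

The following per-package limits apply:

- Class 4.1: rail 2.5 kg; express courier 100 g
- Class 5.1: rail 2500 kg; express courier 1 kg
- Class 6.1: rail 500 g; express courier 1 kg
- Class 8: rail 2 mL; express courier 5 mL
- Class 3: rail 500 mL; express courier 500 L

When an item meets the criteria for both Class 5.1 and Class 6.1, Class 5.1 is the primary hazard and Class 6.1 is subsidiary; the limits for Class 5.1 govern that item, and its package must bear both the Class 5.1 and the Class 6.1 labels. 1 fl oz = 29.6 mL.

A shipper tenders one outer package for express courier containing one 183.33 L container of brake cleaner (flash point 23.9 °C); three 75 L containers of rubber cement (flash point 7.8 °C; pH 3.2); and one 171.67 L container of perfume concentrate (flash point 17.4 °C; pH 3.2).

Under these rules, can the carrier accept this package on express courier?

No

The brake cleaner has flash point 23.9 °C, which is < 27 °C, so it is Class 3 (Flammable Liquid).
The rubber cement has flash point 7.8 °C, which is < 27 °C, so it is Class 3 (Flammable Liquid).
Flash point 17.4 °C meets the Class 3 criterion (Flammable Liquid), so the perfume concentrate is Class 3.
Total Class 3: 183.33 L + (three 75 L containers = 225 L) + 171.67 L = 580 L.
That exceeds the Class 3 express courier limit of 500 L.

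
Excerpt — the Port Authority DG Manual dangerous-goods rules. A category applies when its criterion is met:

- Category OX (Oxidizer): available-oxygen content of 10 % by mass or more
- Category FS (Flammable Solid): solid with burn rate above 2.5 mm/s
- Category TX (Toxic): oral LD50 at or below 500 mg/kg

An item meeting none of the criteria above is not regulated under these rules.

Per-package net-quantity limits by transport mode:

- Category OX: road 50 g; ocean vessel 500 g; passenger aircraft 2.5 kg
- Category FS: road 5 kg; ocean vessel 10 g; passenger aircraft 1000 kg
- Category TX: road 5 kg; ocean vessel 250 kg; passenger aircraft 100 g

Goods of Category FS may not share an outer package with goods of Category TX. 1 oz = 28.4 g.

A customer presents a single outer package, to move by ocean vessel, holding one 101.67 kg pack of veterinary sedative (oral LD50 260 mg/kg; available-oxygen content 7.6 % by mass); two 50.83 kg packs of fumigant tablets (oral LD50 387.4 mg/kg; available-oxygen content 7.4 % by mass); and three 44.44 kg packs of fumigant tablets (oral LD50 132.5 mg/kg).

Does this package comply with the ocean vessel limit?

The veterinary sedative has oral LD50 260 mg/kg, which is ≤ 500 mg/kg, so it is Category TX (Toxic).
With oral LD50 387.4 mg/kg (≤ 500 mg/kg), the fumigant tablets fall in Category TX.
With oral LD50 132.5 mg/kg (≤ 500 mg/kg), the fumigant tablets fall in Category TX.
Total Category TX: 101.67 kg + (two 50.83 kg packs = 101.66 kg) + (three 44.44 kg packs = 133.32 kg) = 336.65 kg.
That exceeds the Category TX ocean vessel limit of 250 kg.

No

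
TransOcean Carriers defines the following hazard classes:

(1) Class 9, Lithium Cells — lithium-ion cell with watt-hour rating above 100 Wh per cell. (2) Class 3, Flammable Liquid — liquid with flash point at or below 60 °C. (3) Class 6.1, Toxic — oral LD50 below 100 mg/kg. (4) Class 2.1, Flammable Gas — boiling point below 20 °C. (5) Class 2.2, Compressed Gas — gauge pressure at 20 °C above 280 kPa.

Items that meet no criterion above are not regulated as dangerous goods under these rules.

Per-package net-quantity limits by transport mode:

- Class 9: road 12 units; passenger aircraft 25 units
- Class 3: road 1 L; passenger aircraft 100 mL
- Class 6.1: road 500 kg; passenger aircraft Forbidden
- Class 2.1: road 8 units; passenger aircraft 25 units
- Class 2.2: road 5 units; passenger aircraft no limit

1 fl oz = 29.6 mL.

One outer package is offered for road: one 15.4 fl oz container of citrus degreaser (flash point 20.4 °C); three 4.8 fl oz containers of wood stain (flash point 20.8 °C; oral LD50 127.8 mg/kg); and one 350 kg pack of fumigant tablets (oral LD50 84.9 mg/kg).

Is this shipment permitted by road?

With flash point 20.4 °C (≤ 60 °C), the citrus degreaser falls in Class 3.
Flash point 20.8 °C meets the Class 3 criterion (Flammable Liquid), so the wood stain is Class 3.
Fumigant tablets: oral LD50 84.9 mg/kg < 100 mg/kg → Class 6.1 (Toxic).
Class 3 net quantity: (one 15.4 fl oz container = 455.84 mL) + (three 4.8 fl oz containers = 426.24 mL) = 882.08 mL.
That is within the Class 3 road limit of 1 L.
Class 6.1 quantity: 350 kg.
350 kg ≤ 500 kg (road limit, Class 6.1) — within limit.
Every hazard class is within its road limit and no segregation rule is violated.

Yes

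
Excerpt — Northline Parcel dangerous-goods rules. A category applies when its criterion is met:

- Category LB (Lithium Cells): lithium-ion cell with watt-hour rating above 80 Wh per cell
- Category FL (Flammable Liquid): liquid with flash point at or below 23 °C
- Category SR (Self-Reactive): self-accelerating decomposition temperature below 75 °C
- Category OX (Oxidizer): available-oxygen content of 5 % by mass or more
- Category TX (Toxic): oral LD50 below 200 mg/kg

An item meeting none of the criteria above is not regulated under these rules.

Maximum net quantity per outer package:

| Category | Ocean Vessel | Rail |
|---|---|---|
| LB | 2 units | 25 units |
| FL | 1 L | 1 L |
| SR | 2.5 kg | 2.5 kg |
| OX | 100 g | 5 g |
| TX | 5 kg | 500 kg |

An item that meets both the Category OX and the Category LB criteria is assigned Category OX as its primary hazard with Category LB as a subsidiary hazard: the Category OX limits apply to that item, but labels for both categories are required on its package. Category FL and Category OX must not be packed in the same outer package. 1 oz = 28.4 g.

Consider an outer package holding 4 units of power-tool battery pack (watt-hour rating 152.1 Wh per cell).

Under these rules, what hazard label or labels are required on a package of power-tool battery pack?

Category LB

Power-tool battery pack: watt-hour rating 152.1 Wh per cell > 80 Wh per cell → Category LB (Lithium Cells).
Only the Category LB label is required.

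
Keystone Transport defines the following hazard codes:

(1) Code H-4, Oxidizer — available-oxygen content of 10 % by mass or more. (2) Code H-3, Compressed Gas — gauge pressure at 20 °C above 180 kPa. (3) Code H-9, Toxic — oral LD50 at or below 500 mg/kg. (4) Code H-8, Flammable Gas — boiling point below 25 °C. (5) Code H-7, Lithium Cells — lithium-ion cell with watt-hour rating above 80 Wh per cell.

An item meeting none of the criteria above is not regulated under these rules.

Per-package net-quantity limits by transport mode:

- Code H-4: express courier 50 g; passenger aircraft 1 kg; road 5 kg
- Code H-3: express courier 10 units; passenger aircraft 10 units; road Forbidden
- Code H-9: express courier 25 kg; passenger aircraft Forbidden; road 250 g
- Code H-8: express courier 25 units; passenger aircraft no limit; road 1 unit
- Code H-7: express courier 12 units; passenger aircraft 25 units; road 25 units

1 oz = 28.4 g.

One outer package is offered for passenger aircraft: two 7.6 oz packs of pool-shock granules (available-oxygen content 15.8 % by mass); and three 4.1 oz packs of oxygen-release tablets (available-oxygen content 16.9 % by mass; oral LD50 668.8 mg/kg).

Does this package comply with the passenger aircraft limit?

Yes

With available-oxygen content 15.8 % by mass (≥ 10 % by mass), the pool-shock granules fall in Code H-4.
With available-oxygen content 16.9 % by mass (≥ 10 % by mass), the oxygen-release tablets fall in Code H-4.
Total Code H-4: (two 7.6 oz packs = 431.68 g) + (three 4.1 oz packs = 349.32 g) = 781 g.
781 g is within the passenger aircraft limit of 1 kg for Code H-4.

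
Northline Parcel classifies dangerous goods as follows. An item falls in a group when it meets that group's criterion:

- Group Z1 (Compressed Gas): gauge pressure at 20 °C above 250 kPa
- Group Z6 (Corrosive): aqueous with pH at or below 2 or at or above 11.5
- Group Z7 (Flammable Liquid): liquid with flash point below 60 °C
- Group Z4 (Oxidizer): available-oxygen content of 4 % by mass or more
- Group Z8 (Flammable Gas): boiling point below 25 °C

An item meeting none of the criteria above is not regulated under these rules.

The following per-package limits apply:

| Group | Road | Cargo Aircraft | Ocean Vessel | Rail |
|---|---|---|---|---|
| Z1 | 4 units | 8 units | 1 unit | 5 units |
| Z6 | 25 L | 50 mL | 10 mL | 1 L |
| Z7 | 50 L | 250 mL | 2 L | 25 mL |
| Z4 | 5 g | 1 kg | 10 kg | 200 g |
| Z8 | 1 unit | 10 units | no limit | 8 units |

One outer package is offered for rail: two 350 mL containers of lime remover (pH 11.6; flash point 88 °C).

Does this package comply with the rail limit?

pH 11.6 meets the Group Z6 criterion (Corrosive), so the lime remover is Group Z6.
Group Z6 quantity: two 350 mL containers = 700 mL.
700 mL ≤ 1 L (rail limit, Group Z6) — within limit.

Yes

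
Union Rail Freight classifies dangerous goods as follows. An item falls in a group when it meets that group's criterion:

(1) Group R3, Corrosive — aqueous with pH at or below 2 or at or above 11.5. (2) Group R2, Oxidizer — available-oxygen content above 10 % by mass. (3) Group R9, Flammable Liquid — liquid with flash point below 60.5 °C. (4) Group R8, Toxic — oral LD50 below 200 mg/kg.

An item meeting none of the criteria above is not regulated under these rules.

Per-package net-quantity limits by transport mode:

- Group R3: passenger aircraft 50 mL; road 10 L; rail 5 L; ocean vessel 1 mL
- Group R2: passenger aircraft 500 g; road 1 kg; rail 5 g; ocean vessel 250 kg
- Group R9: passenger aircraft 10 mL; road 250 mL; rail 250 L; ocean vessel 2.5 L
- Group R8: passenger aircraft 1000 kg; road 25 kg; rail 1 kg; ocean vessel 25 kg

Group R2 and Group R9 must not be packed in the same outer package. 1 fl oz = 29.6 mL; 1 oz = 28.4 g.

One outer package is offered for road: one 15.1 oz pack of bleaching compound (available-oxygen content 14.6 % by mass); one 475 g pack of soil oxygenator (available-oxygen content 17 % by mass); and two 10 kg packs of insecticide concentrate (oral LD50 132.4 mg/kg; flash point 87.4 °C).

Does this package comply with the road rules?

With available-oxygen content 14.6 % by mass (> 10 % by mass), the bleaching compound falls in Group R2.
Available-oxygen content 17 % by mass meets the Group R2 criterion (Oxidizer), so the soil oxygenator is Group R2.
With oral LD50 132.4 mg/kg (< 200 mg/kg), the insecticide concentrate falls in Group R8.
Group R2 net quantity: (one 15.1 oz pack = 428.84 g) + 475 g = 903.84 g.
903.84 g is within the road limit of 1 kg for Group R2.
Group R8 quantity: two 10 kg packs = 20 kg.
20 kg is within the road limit of 25 kg for Group R8.
The segregation rule (Group R2 with Group R9) does not apply to Group R2 with Group R8.
Every hazard group is within its road limit and no segregation rule is violated.

Yes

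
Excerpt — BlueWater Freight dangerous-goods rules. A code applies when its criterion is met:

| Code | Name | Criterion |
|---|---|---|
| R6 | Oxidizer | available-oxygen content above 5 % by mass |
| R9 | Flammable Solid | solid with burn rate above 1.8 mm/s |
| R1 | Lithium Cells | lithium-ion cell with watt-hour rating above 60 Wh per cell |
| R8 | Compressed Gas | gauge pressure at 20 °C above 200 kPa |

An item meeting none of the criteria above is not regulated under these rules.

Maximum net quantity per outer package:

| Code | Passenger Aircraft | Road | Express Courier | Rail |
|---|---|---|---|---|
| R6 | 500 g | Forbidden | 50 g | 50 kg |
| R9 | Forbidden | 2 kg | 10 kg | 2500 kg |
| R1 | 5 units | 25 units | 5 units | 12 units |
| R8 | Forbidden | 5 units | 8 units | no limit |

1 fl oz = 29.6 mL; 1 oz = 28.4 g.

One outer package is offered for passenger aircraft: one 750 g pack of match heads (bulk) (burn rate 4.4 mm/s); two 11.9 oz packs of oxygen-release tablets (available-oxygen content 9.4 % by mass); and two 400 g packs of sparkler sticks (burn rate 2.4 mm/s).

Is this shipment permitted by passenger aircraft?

With burn rate 4.4 mm/s (> 1.8 mm/s), the match heads (bulk) fall in Code R9.
Available-oxygen content 9.4 % by mass meets the Code R6 criterion (Oxidizer), so the oxygen-release tablets are Code R6.
The sparkler sticks have burn rate 2.4 mm/s, which is > 1.8 mm/s, so they are Code R9 (Flammable Solid).
Total Code R9: 750 g + (two 400 g packs = 800 g) = 1.55 kg.
Code R9 is Forbidden by passenger aircraft.
Code R6 quantity: two 11.9 oz packs = 675.92 g.
675.92 g > 500 g (passenger aircraft limit, Code R6) — over the limit.

No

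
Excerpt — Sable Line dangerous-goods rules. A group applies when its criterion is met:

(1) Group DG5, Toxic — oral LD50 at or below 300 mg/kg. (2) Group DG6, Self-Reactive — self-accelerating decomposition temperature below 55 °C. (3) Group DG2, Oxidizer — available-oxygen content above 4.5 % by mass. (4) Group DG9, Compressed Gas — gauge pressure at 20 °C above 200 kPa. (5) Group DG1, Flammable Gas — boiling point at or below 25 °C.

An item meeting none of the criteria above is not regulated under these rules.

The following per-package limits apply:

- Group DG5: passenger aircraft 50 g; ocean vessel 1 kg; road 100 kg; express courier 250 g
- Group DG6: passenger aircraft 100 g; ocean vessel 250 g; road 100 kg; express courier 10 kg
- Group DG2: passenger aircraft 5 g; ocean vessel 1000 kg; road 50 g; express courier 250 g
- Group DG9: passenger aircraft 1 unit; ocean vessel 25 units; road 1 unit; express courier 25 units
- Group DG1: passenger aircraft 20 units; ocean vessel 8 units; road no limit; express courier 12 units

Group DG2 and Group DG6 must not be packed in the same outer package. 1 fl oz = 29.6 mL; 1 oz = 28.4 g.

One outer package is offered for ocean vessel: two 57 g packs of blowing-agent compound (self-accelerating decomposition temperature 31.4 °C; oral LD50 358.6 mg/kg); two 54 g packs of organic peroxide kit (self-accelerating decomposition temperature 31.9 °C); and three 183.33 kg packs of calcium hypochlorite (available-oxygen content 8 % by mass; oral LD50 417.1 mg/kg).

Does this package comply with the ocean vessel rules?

No

Self-accelerating decomposition temperature 31.4 °C meets the Group DG6 criterion (Self-Reactive), so the blowing-agent compound is Group DG6.
The organic peroxide kit has self-accelerating decomposition temperature 31.9 °C, which is < 55 °C, so it is Group DG6 (Self-Reactive).
With available-oxygen content 8 % by mass (> 4.5 % by mass), the calcium hypochlorite falls in Group DG2.
Group DG2 quantity: three 183.33 kg packs = 549.99 kg.
549.99 kg is within the ocean vessel limit of 1000 kg for Group DG2.
Group DG6 net quantity: (two 57 g packs = 114 g) + (two 54 g packs = 108 g) = 222 g.
222 g ≤ 250 g (ocean vessel limit, Group DG6) — within limit.
Group DG2 and Group DG6 may not share an outer package.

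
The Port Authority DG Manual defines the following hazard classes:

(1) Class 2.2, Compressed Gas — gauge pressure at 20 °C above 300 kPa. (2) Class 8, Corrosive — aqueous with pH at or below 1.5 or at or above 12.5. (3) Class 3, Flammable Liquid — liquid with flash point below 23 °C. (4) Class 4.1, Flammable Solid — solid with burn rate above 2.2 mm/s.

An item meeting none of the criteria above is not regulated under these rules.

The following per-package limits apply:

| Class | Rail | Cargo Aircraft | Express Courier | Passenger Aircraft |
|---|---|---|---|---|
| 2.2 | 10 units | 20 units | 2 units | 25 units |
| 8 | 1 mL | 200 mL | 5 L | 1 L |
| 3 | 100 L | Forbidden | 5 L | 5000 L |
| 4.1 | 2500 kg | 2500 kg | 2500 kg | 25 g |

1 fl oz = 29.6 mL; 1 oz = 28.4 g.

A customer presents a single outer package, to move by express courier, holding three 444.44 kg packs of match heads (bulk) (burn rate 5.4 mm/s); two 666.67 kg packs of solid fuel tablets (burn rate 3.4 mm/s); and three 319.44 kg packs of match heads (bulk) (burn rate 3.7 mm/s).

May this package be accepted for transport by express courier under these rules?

With burn rate 5.4 mm/s (> 2.2 mm/s), the match heads (bulk) fall in Class 4.1.
Solid fuel tablets: burn rate 3.4 mm/s > 2.2 mm/s → Class 4.1 (Flammable Solid).
The match heads (bulk) have burn rate 3.7 mm/s, which is > 2.2 mm/s, so they are Class 4.1 (Flammable Solid).
Class 4.1 net quantity: (three 444.44 kg packs = 1333.32 kg) + (two 666.67 kg packs = 1333.34 kg) + (three 319.44 kg packs = 958.32 kg) = 3624.98 kg.
That exceeds the Class 4.1 express courier limit of 2500 kg.

No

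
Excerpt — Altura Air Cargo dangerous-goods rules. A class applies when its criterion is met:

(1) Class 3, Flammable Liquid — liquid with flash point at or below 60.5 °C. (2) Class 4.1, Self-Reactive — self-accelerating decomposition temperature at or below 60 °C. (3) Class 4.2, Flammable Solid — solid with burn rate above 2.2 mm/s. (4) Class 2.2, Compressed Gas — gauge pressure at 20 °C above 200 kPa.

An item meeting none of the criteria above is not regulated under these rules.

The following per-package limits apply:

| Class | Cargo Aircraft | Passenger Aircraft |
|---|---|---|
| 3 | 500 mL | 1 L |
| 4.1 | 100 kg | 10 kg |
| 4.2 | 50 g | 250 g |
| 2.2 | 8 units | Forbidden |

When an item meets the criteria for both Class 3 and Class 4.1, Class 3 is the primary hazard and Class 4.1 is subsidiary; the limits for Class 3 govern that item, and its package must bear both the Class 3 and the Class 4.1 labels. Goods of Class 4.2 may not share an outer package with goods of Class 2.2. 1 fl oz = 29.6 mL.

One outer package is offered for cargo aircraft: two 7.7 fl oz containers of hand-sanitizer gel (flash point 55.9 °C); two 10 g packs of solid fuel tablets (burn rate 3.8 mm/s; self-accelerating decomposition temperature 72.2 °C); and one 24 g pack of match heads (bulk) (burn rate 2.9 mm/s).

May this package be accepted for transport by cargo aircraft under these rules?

Yes

The hand-sanitizer gel has flash point 55.9 °C, which is ≤ 60.5 °C, so it is Class 3 (Flammable Liquid).
The solid fuel tablets have burn rate 3.8 mm/s, which is > 2.2 mm/s, so they are Class 4.2 (Flammable Solid).
Burn rate 2.9 mm/s meets the Class 4.2 criterion (Flammable Solid), so the match heads (bulk) are Class 4.2.
Total Class 4.2: (two 10 g packs = 20 g) + 24 g = 44 g.
That is within the Class 4.2 cargo aircraft limit of 50 g.
Class 3 quantity: two 7.7 fl oz containers = 455.84 mL.
455.84 mL ≤ 500 mL (cargo aircraft limit, Class 3) — within limit.
The segregation rule (Class 4.2 with Class 2.2) does not apply to Class 4.2 with Class 3.
Every hazard class is within its cargo aircraft limit and no segregation rule is violated.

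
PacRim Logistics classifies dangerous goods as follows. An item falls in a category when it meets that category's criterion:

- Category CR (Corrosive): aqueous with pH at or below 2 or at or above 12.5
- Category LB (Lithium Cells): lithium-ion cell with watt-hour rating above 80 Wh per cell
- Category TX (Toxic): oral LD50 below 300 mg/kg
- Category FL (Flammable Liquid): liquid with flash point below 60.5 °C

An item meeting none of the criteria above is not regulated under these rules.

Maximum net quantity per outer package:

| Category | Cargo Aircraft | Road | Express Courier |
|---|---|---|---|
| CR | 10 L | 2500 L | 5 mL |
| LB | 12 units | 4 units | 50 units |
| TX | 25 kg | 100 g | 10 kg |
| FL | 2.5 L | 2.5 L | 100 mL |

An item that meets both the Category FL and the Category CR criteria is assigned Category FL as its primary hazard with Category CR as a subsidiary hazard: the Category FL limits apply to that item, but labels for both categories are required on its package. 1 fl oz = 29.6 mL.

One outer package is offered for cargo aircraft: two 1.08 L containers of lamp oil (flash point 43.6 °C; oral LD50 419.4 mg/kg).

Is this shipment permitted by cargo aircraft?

The lamp oil has flash point 43.6 °C, which is < 60.5 °C, so it is Category FL (Flammable Liquid).
Category FL quantity: two 1.08 L containers = 2.16 L.
2.16 L ≤ 2.5 L (cargo aircraft limit, Category FL) — within limit.

Yes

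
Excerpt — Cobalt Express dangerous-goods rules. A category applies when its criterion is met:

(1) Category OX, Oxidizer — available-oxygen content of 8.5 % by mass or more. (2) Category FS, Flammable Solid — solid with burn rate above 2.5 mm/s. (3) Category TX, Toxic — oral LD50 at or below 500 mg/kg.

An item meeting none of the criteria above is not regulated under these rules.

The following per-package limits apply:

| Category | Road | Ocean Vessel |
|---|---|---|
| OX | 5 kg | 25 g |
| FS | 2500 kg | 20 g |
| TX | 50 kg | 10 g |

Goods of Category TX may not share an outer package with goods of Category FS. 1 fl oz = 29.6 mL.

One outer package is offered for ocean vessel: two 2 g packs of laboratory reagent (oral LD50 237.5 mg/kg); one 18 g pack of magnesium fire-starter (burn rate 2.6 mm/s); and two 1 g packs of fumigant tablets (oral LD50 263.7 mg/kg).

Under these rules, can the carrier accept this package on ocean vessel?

Oral LD50 237.5 mg/kg meets the Category TX criterion (Toxic), so the laboratory reagent is Category TX.
With burn rate 2.6 mm/s (> 2.5 mm/s), the magnesium fire-starter falls in Category FS.
The fumigant tablets have oral LD50 263.7 mg/kg, which is ≤ 500 mg/kg, so they are Category TX (Toxic).
Total Category TX: (two 2 g packs = 4 g) + (two 1 g packs = 2 g) = 6 g.
That is within the Category TX ocean vessel limit of 10 g.
Category FS quantity: 18 g.
18 g ≤ 20 g (ocean vessel limit, Category FS) — within limit.
Category TX and Category FS may not share an outer package.

No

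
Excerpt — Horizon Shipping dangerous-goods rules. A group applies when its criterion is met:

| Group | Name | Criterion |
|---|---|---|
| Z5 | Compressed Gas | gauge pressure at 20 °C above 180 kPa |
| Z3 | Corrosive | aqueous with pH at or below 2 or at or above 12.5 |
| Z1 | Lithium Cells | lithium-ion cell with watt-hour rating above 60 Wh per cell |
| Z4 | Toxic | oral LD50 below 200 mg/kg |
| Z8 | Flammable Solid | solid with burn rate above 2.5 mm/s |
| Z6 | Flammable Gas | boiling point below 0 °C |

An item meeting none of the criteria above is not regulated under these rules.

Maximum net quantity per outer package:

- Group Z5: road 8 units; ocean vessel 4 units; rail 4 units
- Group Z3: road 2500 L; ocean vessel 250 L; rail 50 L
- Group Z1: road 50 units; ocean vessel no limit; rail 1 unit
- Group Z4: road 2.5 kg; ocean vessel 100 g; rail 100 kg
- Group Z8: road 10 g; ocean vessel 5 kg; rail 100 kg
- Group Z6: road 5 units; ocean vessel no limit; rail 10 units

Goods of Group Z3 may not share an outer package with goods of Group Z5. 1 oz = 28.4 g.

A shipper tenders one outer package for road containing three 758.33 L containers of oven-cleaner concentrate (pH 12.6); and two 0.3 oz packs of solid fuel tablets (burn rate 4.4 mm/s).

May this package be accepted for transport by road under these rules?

pH 12.6 meets the Group Z3 criterion (Corrosive), so the oven-cleaner concentrate is Group Z3.
Solid fuel tablets: burn rate 4.4 mm/s > 2.5 mm/s → Group Z8 (Flammable Solid).
Group Z3 quantity: three 758.33 L containers = 2274.99 L.
2274.99 L is within the road limit of 2500 L for Group Z3.
Group Z8 quantity: two 0.3 oz packs = 17.04 g.
17.04 g exceeds the road limit of 10 g for Group Z8.
The segregation rule (Group Z3 with Group Z5) does not apply to Group Z3 with Group Z8.

No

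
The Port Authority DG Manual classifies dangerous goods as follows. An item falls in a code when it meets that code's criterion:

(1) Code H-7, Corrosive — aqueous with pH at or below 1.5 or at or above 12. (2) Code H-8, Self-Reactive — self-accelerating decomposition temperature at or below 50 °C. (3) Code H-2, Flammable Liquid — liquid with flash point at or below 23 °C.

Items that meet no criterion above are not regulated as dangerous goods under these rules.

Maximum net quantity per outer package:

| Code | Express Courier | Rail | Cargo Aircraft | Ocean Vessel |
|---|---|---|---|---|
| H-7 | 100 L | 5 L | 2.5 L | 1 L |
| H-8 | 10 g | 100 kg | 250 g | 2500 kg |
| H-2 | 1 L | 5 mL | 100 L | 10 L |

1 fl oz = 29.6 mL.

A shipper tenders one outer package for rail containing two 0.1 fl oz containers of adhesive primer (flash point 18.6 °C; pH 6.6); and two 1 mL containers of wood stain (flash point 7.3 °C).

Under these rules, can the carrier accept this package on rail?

No

With flash point 18.6 °C (≤ 23 °C), the adhesive primer falls in Code H-2.
With flash point 7.3 °C (≤ 23 °C), the wood stain falls in Code H-2.
Code H-2 net quantity: (two 0.1 fl oz containers = 5.92 mL) + (two 1 mL containers = 2 mL) = 7.92 mL.
7.92 mL > 5 mL (rail limit, Code H-2) — over the limit.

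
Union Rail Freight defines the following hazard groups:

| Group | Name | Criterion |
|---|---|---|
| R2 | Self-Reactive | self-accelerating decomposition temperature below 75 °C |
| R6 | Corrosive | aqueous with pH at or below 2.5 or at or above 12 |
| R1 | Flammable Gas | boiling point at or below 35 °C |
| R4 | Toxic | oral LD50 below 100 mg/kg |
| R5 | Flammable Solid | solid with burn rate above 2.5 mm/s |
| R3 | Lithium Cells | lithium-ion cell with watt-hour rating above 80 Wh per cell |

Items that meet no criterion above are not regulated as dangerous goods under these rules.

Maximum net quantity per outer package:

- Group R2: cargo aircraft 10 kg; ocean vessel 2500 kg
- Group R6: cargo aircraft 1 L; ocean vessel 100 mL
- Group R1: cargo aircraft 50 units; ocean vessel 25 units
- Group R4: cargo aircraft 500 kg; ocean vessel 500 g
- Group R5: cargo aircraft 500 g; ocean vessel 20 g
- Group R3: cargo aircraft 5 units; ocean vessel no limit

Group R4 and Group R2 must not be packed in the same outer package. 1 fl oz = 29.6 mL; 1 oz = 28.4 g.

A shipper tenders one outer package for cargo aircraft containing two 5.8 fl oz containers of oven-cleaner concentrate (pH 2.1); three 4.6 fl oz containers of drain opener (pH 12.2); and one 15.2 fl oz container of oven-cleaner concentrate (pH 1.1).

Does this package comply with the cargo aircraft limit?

No

The oven-cleaner concentrate has pH 2.1, which is ≤ 2.5, so it is Group R6 (Corrosive).
With pH 12.2 (≥ 12), the drain opener falls in Group R6.
The oven-cleaner concentrate has pH 1.1, which is ≤ 2.5, so it is Group R6 (Corrosive).
Total Group R6: (two 5.8 fl oz containers = 343.36 mL) + (three 4.6 fl oz containers = 408.48 mL) + (one 15.2 fl oz container = 449.92 mL) = 1201.76 mL.
That exceeds the Group R6 cargo aircraft limit of 1 L.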